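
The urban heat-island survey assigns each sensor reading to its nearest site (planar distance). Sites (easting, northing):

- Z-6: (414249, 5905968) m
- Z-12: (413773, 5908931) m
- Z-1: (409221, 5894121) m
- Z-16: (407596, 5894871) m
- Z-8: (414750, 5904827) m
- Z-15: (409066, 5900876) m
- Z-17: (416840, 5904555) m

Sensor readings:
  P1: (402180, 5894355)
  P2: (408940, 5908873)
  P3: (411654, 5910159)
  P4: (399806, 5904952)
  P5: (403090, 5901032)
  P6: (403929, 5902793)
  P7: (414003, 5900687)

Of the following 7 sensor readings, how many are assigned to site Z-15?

P1 → Z-16
P2 → Z-12
P3 → Z-12
P4 → Z-15
P5 → Z-15
P6 → Z-15
P7 → Z-8
3 of the 7 go to Z-15.

3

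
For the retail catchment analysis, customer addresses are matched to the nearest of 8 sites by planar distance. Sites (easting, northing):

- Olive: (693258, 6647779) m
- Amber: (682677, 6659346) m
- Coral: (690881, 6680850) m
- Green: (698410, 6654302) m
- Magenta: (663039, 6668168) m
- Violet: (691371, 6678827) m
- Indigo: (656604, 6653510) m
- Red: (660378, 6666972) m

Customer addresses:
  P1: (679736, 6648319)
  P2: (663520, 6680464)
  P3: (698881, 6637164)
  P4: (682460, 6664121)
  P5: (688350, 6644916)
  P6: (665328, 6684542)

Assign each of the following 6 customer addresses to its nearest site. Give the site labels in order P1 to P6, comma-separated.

P1 → Amber (d²=130244210.00)
P2 → Magenta (d²=151422977.00)
P3 → Olive (d²=144296354.00)
P4 → Amber (d²=22847714.00)
P5 → Olive (d²=32285233.00)
P6 → Magenta (d²=273347397.00)

Amber, Magenta, Olive, Amber, Olive, Magenta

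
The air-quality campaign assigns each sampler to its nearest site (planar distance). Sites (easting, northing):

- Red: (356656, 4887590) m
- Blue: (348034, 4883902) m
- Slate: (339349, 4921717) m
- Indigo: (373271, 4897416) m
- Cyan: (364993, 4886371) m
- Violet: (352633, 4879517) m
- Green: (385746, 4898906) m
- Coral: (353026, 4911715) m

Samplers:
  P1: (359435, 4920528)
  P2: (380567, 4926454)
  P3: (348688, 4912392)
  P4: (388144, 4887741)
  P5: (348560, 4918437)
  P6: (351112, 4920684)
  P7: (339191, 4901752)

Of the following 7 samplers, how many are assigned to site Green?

P1 → Coral
P2 → Green
P3 → Coral
P4 → Green
P5 → Coral
P6 → Coral
P7 → Coral
2 of the 7 go to Green.

2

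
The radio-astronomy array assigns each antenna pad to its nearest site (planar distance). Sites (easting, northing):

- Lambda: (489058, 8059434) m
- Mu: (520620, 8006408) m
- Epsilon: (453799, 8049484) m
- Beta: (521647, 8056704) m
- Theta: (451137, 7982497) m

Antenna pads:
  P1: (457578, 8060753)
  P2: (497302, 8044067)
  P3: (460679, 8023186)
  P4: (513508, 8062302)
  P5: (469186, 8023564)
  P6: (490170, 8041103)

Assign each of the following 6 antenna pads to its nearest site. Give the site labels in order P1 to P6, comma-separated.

Epsilon, Lambda, Epsilon, Beta, Epsilon, Lambda

P1 → Epsilon (d²=141271202.00)
P2 → Lambda (d²=304108225.00)
P3 → Epsilon (d²=738919204.00)
P4 → Beta (d²=97580925.00)
P5 → Epsilon (d²=908606169.00)
P6 → Lambda (d²=337262105.00)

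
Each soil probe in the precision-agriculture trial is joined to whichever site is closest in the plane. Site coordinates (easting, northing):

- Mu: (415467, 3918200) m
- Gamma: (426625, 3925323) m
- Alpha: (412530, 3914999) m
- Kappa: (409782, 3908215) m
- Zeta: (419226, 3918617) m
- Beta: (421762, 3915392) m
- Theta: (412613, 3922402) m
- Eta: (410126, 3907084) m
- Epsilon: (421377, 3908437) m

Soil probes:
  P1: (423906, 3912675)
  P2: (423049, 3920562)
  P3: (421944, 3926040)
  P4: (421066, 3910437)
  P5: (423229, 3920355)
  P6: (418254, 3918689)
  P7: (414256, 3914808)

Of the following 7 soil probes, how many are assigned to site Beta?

P1 → Beta
P2 → Zeta
P3 → Gamma
P4 → Epsilon
P5 → Zeta
P6 → Zeta
P7 → Alpha
1 of the 7 goes to Beta.

1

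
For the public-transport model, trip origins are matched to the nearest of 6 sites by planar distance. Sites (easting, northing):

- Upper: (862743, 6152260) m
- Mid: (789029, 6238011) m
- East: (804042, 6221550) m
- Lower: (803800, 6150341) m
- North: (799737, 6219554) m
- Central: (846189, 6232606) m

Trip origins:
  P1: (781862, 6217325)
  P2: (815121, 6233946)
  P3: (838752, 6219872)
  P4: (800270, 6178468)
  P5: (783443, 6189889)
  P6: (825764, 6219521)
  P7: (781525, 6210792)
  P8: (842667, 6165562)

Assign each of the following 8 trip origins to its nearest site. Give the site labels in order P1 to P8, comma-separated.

North, East, Central, Lower, North, East, North, Upper

P1 → North (d²=324484066.00)
P2 → East (d²=276405057.00)
P3 → Central (d²=217463725.00)
P4 → Lower (d²=803589029.00)
P5 → North (d²=1145506661.00)
P6 → East (d²=475962125.00)
P7 → North (d²=408449588.00)
P8 → Upper (d²=579988980.00)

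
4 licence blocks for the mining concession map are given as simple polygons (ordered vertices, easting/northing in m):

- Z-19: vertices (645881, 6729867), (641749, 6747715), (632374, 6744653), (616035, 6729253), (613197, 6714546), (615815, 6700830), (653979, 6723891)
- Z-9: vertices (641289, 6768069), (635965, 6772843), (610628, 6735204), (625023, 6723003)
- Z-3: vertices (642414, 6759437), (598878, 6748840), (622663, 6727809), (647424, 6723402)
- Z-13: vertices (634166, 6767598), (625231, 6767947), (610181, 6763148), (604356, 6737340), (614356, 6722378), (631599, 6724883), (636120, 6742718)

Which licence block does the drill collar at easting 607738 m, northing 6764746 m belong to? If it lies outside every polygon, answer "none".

Cast a ray rightward from (607738, 6764746). For each polygon, the edges (by vertex number in listed order) whose endpoints lie on opposite sides of northing = 6764746, where each meets that height, and whether that is right or left of the point:
Z-19: no edge straddles that height → 0 crossings.
Z-9: 2–3 at easting≈630514.4 (right), 4–1 at easting≈640089.6 (right) → 2 crossings.
Z-3: no edge straddles that height → 0 crossings.
Z-13: 2–3 at easting≈615192.4 (right), 7–1 at easting≈634390.0 (right) → 2 crossings.
All counts are even, so the point lies outside every listed polygon.

none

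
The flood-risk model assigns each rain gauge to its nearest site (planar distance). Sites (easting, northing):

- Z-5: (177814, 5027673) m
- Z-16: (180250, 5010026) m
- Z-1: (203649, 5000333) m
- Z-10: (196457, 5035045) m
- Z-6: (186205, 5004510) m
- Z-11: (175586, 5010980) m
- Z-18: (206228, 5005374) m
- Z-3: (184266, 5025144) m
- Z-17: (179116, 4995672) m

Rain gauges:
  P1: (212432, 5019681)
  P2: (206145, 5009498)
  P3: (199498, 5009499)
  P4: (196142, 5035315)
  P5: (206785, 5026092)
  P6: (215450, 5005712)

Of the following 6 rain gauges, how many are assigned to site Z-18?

P1 → Z-18
P2 → Z-18
P3 → Z-18
P4 → Z-10
P5 → Z-10
P6 → Z-18
4 of the 6 go to Z-18.

4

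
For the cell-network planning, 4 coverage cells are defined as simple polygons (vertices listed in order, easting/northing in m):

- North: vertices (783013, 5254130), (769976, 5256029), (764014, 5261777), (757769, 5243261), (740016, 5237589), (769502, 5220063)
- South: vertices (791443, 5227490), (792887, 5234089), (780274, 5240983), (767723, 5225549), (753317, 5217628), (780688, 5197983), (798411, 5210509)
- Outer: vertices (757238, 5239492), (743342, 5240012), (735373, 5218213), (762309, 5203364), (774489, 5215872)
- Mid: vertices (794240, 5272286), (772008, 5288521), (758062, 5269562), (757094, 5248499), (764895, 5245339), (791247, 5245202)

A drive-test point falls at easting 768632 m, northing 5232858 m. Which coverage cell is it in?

North

Cast a ray rightward from (768632, 5232858). For each polygon, the edges (by vertex number in listed order) whose endpoints lie on opposite sides of northing = 5232858, where each meets that height, and whether that is right or left of the point:
North: 5–6 at easting≈747975.5 (left), 6–1 at easting≈774576.5 (right) → 1 crossing.
South: 1–2 at easting≈792617.6 (right), 3–4 at easting≈773666.7 (right) → 2 crossings.
Outer: 2–3 at easting≈740726.7 (left), 5–1 at easting≈762083.2 (left) → 0 crossings.
Mid: no edge straddles that height → 0 crossings.
Only North has an odd count, so the point is inside North.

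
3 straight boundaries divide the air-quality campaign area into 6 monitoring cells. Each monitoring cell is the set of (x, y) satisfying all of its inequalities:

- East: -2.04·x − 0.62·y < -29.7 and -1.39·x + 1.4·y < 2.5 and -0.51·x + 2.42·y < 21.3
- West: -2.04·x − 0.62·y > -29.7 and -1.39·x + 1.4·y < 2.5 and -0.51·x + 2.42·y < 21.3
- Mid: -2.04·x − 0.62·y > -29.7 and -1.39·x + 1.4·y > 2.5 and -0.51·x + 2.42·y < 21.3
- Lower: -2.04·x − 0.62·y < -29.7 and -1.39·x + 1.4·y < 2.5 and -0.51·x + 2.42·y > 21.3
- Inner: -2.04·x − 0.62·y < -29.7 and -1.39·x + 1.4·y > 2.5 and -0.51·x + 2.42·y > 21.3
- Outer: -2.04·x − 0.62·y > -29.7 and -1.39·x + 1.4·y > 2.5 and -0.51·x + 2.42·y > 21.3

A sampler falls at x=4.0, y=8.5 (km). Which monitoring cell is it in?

-2.04·4.0 − 0.62·8.5 = -13.430, which is > -29.7
-1.39·4.0 + 1.4·8.5 = 6.340, which is > 2.5
-0.51·4.0 + 2.42·8.5 = 18.530, which is < 21.3
This sign pattern matches Mid.

Mid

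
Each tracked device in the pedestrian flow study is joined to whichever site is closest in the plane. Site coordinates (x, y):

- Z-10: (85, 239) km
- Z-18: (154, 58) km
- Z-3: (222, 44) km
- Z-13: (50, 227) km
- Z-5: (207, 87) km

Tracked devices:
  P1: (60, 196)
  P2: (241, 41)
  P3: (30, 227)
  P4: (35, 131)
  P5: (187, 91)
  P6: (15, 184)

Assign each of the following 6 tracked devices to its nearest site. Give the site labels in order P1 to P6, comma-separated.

Z-13, Z-3, Z-13, Z-13, Z-5, Z-13

P1 → Z-13 (d²=1061.00)
P2 → Z-3 (d²=370.00)
P3 → Z-13 (d²=400.00)
P4 → Z-13 (d²=9441.00)
P5 → Z-5 (d²=416.00)
P6 → Z-13 (d²=3074.00)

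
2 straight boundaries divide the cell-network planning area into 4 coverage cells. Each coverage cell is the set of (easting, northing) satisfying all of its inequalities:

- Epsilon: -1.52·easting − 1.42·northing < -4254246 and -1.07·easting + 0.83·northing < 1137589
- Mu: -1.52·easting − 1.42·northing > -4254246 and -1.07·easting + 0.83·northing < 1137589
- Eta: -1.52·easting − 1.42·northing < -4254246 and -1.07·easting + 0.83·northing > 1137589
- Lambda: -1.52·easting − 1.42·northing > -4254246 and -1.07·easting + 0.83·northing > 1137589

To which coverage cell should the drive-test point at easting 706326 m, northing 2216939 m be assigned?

Mu

-1.52·706326 − 1.42·2216939 = -4221668.900, which is > -4254246
-1.07·706326 + 0.83·2216939 = 1084290.550, which is < 1137589
This sign pattern matches Mu.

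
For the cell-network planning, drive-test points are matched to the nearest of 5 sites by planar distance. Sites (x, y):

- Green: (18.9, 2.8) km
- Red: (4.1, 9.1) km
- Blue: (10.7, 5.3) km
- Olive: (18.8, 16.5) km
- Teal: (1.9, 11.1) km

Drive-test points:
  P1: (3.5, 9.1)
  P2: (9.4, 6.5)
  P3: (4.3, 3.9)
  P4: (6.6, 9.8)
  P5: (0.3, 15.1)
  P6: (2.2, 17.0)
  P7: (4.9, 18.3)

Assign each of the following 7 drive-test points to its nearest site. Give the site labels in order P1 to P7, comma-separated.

Red, Blue, Red, Red, Teal, Teal, Teal

P1 → Red (d²=0.36)
P2 → Blue (d²=3.13)
P3 → Red (d²=27.08)
P4 → Red (d²=6.74)
P5 → Teal (d²=18.56)
P6 → Teal (d²=34.90)
P7 → Teal (d²=60.84)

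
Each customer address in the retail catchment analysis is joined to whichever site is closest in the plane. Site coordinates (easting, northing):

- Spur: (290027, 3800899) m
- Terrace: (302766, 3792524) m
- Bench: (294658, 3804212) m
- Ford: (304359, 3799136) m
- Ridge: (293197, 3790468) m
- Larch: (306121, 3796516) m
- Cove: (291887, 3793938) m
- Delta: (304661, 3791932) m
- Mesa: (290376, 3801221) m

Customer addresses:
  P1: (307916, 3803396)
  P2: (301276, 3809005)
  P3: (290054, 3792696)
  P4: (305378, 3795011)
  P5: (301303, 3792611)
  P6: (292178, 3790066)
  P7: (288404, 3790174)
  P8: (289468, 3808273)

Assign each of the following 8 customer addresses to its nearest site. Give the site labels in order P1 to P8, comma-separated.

P1 → Ford (d²=30799849.00)
P2 → Bench (d²=66770773.00)
P3 → Cove (d²=4902453.00)
P4 → Larch (d²=2817074.00)
P5 → Terrace (d²=2147938.00)
P6 → Ridge (d²=1199965.00)
P7 → Ridge (d²=23059285.00)
P8 → Bench (d²=43427821.00)

Ford, Bench, Cove, Larch, Terrace, Ridge, Ridge, Bench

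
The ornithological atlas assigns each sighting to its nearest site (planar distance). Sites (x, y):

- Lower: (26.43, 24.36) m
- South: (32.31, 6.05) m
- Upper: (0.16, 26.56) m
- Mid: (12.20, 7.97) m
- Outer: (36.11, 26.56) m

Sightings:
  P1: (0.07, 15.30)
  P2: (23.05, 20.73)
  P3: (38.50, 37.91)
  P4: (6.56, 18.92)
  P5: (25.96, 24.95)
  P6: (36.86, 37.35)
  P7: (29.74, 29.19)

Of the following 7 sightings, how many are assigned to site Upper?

2

P1 → Upper
P2 → Lower
P3 → Outer
P4 → Upper
P5 → Lower
P6 → Outer
P7 → Lower
2 of the 7 go to Upper.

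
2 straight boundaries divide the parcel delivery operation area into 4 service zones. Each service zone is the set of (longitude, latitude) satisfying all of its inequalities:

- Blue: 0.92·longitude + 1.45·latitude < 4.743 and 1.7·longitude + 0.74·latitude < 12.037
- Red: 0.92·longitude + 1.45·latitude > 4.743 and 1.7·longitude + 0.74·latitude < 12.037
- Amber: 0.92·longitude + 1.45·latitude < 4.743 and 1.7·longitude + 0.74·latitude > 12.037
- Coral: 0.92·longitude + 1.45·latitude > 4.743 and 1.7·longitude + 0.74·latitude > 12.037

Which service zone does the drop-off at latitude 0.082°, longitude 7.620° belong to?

0.92·7.620 + 1.45·0.082 = 7.129, which is > 4.743
1.7·7.620 + 0.74·0.082 = 13.015, which is > 12.037
This sign pattern matches Coral.

Coral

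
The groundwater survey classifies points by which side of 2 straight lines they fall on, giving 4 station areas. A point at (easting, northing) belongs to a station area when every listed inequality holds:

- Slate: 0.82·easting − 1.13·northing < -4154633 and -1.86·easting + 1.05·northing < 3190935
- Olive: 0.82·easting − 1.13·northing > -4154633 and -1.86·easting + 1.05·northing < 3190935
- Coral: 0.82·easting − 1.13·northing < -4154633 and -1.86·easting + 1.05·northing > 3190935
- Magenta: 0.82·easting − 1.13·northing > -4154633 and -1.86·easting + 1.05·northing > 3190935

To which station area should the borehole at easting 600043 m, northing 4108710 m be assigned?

0.82·600043 − 1.13·4108710 = -4150807.040, which is > -4154633
-1.86·600043 + 1.05·4108710 = 3198065.520, which is > 3190935
This sign pattern matches Magenta.

Magenta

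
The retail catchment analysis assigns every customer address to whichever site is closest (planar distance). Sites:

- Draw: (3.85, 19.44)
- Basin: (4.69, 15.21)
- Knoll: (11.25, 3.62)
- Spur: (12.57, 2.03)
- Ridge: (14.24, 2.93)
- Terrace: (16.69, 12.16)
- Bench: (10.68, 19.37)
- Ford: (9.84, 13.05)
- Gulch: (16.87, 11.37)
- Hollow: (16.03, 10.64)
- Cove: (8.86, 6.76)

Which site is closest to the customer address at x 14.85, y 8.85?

Hollow

Squared distances to each site:
Draw: 233.148; Basin: 143.675; Knoll: 40.313; Spur: 51.711; Ridge: 35.418; Terrace: 14.342; Bench: 128.059; Ford: 42.740; Gulch: 10.431; Hollow: 4.597; Cove: 40.248.
Minimum at Hollow.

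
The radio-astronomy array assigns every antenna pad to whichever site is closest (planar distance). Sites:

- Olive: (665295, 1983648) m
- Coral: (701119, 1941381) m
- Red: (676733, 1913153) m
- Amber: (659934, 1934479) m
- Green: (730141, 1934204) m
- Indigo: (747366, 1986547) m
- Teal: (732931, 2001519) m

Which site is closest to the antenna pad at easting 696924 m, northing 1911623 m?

Red

Squared distances to each site:
Olive: 6187994266.000; Coral: 903136589.000; Red: 410017381.000; Amber: 1890656836.000; Green: 1613270650.000; Indigo: 8158001140.000; Teal: 9377794865.000.
Minimum at Red.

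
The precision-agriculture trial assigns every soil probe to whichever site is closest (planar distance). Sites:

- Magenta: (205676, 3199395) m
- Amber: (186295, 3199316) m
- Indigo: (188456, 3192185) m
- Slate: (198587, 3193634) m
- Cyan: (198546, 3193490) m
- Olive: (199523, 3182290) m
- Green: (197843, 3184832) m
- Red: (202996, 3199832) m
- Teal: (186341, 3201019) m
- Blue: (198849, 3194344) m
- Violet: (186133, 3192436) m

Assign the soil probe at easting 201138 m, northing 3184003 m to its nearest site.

Squared distances to each site:
Magenta: 257507108.000; Amber: 454802618.000; Indigo: 227778248.000; Slate: 99263762.000; Cyan: 96721633.000; Olive: 5542594.000; Green: 11544266.000; Red: 254009405.000; Teal: 508495465.000; Blue: 112175802.000; Violet: 296265514.000.
Minimum at Olive.

Olive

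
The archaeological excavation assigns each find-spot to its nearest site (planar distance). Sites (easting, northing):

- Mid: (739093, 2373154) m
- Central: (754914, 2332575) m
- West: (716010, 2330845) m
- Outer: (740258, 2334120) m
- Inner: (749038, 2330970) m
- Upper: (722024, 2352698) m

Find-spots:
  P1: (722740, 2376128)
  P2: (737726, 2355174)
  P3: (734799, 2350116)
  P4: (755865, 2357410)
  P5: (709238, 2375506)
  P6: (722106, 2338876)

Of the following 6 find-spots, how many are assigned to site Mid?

2

P1 → Mid
P2 → Upper
P3 → Upper
P4 → Mid
P5 → Upper
P6 → West
2 of the 6 go to Mid.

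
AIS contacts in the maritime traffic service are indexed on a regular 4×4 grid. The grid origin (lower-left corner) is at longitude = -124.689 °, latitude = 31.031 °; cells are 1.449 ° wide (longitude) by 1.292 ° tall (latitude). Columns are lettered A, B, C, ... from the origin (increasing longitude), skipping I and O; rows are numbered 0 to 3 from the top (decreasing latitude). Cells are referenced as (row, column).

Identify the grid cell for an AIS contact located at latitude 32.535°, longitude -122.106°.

Column index: ⌊(-122.106 − -124.689) / 1.449⌋ = ⌊1.783⌋ = 1 → column B
Row offset from origin: ⌊(32.535 − 31.031) / 1.292⌋ = ⌊1.164⌋ = 1 → row 2 (counted from top)

(2, B)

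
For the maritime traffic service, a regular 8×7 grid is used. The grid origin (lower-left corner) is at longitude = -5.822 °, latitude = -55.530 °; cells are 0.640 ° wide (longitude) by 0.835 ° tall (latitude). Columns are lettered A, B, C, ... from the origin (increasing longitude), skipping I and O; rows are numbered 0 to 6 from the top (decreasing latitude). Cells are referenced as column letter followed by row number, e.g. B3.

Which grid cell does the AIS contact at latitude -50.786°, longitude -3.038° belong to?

Column index: ⌊(-3.038 − -5.822) / 0.640⌋ = ⌊4.350⌋ = 4 → column E
Row offset from origin: ⌊(-50.786 − -55.530) / 0.835⌋ = ⌊5.681⌋ = 5 → row 1 (counted from top)

E1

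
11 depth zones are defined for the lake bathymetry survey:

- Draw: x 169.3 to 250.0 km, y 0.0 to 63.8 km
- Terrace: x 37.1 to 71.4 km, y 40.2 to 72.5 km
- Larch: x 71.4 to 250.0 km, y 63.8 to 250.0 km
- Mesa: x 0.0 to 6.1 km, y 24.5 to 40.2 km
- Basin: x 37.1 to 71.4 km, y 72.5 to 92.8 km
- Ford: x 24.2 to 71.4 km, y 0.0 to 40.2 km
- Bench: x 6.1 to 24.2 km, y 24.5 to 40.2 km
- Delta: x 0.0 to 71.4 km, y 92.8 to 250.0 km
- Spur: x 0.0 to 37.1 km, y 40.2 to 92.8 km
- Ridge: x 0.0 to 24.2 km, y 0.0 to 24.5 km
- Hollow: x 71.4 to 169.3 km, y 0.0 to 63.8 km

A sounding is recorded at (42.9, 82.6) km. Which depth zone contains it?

Basin

The point has x = 42.9 and y = 82.6.
Only Basin satisfies 37.1 ≤ x ≤ 71.4 and 72.5 ≤ y ≤ 92.8.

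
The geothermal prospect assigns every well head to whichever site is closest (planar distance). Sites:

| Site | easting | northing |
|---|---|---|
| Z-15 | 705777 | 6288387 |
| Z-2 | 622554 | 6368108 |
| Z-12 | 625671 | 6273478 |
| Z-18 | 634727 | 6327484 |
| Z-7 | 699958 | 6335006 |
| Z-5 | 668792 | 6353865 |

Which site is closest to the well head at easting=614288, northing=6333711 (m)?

Squared distances to each site:
Z-15: 10424502097.000; Z-2: 1251480365.000; Z-12: 3757586978.000; Z-18: 456528250.000; Z-7: 7341025925.000; Z-5: 3376869732.000.
Minimum at Z-18.

Z-18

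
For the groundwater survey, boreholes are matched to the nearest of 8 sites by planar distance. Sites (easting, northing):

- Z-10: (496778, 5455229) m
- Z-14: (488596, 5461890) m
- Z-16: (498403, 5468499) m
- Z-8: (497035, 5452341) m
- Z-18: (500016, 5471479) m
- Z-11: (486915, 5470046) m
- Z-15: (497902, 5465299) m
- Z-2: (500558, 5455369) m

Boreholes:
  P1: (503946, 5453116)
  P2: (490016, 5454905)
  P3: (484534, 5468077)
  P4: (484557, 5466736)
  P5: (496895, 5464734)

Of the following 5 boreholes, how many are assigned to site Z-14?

0

P1 → Z-2
P2 → Z-10
P3 → Z-11
P4 → Z-11
P5 → Z-15
0 of the 5 go to Z-14.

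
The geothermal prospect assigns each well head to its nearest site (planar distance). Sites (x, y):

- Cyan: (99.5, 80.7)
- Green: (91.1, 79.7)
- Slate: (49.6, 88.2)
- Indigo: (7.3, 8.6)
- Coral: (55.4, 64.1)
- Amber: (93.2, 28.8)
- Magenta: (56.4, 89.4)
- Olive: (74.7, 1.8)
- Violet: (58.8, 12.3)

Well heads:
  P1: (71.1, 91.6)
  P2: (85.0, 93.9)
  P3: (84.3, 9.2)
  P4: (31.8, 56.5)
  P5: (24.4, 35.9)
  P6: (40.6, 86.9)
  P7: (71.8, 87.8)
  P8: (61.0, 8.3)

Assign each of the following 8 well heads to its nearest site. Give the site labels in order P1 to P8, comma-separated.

P1 → Magenta (d²=220.93)
P2 → Green (d²=238.85)
P3 → Olive (d²=146.92)
P4 → Coral (d²=614.72)
P5 → Indigo (d²=1037.70)
P6 → Slate (d²=82.69)
P7 → Magenta (d²=239.72)
P8 → Violet (d²=20.84)

Magenta, Green, Olive, Coral, Indigo, Slate, Magenta, Violet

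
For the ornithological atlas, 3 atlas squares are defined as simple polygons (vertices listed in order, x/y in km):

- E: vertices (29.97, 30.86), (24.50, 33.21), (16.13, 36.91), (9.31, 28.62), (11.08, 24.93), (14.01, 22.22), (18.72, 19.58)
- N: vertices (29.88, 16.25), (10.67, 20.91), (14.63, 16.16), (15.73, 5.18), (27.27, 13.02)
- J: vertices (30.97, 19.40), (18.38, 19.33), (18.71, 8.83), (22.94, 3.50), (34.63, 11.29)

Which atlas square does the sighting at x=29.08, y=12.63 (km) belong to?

J

Cast a ray rightward from (29.08, 12.63). For each polygon, the edges (by vertex number in listed order) whose endpoints lie on opposite sides of y = 12.63, where each meets that height, and whether that is right or left of the point:
E: no edge straddles that height → 0 crossings.
N: 3–4 at x≈14.984 (left), 4–5 at x≈26.696 (left) → 0 crossings.
J: 2–3 at x≈18.591 (left), 5–1 at x≈34.025 (right) → 1 crossing.
Only J has an odd count, so the point is inside J.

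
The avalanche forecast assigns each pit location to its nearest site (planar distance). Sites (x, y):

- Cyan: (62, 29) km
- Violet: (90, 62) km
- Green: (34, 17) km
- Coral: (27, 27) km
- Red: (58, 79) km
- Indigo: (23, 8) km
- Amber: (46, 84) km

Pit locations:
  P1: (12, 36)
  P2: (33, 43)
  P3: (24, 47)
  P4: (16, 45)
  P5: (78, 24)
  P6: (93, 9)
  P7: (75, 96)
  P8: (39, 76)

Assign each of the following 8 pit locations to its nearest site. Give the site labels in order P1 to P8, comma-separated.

P1 → Coral (d²=306.00)
P2 → Coral (d²=292.00)
P3 → Coral (d²=409.00)
P4 → Coral (d²=445.00)
P5 → Cyan (d²=281.00)
P6 → Cyan (d²=1361.00)
P7 → Red (d²=578.00)
P8 → Amber (d²=113.00)

Coral, Coral, Coral, Coral, Cyan, Cyan, Red, Amber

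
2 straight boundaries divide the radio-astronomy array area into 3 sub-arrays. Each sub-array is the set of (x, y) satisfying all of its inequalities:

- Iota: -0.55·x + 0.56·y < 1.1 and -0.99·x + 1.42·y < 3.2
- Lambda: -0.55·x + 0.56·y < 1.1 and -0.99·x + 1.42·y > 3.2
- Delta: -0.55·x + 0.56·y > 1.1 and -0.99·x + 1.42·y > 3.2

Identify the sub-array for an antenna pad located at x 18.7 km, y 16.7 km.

Lambda

-0.55·18.7 + 0.56·16.7 = -0.933, which is < 1.1
-0.99·18.7 + 1.42·16.7 = 5.201, which is > 3.2
This sign pattern matches Lambda.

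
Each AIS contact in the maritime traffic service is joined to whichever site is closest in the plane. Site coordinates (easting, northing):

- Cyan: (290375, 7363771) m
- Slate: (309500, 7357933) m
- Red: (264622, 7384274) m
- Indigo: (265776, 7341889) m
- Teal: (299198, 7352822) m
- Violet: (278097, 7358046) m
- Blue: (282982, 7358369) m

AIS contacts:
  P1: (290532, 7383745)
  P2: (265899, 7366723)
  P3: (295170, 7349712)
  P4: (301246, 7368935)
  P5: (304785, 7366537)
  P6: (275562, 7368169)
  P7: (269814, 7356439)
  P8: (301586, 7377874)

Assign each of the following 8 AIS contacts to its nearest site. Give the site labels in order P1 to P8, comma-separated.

P1 → Cyan (d²=398985325.00)
P2 → Violet (d²=224081533.00)
P3 → Teal (d²=25896884.00)
P4 → Cyan (d²=144845537.00)
P5 → Slate (d²=96260041.00)
P6 → Violet (d²=108901354.00)
P7 → Violet (d²=71190538.00)
P8 → Cyan (d²=324581130.00)

Cyan, Violet, Teal, Cyan, Slate, Violet, Violet, Cyan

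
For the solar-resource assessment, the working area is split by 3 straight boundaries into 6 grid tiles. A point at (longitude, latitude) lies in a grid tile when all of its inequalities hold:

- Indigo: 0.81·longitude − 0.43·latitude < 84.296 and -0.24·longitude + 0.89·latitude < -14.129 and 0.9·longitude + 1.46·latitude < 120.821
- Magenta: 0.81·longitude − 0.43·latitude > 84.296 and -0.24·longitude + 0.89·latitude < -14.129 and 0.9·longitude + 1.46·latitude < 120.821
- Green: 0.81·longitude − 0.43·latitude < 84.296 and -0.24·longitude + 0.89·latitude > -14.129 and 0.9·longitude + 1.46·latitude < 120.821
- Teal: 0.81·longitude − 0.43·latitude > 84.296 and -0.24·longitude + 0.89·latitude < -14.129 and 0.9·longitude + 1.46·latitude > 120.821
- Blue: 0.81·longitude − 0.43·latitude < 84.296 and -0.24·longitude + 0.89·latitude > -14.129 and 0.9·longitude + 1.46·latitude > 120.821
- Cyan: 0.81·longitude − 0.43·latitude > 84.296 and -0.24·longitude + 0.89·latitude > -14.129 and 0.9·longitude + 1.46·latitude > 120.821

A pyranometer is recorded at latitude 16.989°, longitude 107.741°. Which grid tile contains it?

0.81·107.741 − 0.43·16.989 = 79.965, which is < 84.296
-0.24·107.741 + 0.89·16.989 = -10.738, which is > -14.129
0.9·107.741 + 1.46·16.989 = 121.771, which is > 120.821
This sign pattern matches Blue.

Blue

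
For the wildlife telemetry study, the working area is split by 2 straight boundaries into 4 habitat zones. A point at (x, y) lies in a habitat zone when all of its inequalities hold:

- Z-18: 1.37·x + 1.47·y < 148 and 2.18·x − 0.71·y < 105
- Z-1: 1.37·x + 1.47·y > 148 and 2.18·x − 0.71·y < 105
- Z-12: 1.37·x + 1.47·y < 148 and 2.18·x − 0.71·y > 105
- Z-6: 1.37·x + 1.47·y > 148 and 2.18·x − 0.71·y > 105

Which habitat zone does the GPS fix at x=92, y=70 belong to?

1.37·92 + 1.47·70 = 228.940, which is > 148
2.18·92 − 0.71·70 = 150.860, which is > 105
This sign pattern matches Z-6.

Z-6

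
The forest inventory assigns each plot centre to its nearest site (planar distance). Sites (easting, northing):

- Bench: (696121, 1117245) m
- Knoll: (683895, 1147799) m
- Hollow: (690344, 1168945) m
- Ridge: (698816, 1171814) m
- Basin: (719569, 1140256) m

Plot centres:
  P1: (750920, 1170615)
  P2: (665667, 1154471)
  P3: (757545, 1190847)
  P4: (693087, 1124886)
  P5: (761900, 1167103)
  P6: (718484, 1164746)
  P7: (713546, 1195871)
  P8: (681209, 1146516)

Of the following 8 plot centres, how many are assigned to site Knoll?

2

P1 → Basin
P2 → Knoll
P3 → Ridge
P4 → Bench
P5 → Basin
P6 → Ridge
P7 → Ridge
P8 → Knoll
2 of the 8 go to Knoll.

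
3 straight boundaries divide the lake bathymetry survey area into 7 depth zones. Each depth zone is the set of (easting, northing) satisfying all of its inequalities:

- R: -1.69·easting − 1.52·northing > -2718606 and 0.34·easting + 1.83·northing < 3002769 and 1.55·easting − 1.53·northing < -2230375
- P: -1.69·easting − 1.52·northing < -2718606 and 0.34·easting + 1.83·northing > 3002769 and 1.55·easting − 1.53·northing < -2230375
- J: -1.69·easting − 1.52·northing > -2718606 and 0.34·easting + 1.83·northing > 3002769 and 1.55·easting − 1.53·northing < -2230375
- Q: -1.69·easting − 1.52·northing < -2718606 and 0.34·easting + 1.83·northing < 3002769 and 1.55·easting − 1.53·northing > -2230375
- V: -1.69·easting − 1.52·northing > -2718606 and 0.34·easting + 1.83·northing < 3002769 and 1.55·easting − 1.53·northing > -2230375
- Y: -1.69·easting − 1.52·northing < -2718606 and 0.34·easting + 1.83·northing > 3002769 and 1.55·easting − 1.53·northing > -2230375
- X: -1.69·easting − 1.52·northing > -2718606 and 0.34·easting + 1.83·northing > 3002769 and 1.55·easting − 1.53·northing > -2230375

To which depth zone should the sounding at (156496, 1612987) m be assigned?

-1.69·156496 − 1.52·1612987 = -2716218.480, which is > -2718606
0.34·156496 + 1.83·1612987 = 3004974.850, which is > 3002769
1.55·156496 − 1.53·1612987 = -2225301.310, which is > -2230375
This sign pattern matches X.

X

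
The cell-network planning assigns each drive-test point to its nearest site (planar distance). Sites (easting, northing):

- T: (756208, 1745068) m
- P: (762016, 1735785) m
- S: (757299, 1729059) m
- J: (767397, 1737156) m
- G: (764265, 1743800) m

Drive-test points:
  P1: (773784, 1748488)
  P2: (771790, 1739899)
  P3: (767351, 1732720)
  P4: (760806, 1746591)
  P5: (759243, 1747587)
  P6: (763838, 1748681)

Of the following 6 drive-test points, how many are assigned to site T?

1

P1 → G
P2 → J
P3 → J
P4 → G
P5 → T
P6 → G
1 of the 6 goes to T.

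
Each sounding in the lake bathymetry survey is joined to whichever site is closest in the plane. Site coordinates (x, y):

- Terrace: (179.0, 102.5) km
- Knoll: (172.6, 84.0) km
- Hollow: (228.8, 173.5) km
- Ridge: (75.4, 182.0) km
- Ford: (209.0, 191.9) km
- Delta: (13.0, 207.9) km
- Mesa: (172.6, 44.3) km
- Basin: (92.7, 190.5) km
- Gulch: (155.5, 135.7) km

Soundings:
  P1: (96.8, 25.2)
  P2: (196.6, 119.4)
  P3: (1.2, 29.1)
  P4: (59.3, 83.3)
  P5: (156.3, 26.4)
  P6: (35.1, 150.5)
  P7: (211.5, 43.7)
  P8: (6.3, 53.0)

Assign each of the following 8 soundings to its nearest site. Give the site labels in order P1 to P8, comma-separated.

P1 → Mesa (d²=6110.45)
P2 → Terrace (d²=595.37)
P3 → Ridge (d²=28884.05)
P4 → Ridge (d²=10000.90)
P5 → Mesa (d²=586.10)
P6 → Ridge (d²=2616.34)
P7 → Mesa (d²=1513.57)
P8 → Ridge (d²=21415.81)

Mesa, Terrace, Ridge, Ridge, Mesa, Ridge, Mesa, Ridge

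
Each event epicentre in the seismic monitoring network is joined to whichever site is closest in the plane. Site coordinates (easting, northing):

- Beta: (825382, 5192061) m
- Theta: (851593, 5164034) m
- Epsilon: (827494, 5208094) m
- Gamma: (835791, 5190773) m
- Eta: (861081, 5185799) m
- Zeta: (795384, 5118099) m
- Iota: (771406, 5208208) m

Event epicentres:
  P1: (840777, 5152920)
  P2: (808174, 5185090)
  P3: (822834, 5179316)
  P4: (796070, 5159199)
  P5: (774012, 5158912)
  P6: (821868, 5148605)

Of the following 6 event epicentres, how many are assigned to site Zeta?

P1 → Theta
P2 → Beta
P3 → Beta
P4 → Zeta
P5 → Zeta
P6 → Theta
2 of the 6 go to Zeta.

2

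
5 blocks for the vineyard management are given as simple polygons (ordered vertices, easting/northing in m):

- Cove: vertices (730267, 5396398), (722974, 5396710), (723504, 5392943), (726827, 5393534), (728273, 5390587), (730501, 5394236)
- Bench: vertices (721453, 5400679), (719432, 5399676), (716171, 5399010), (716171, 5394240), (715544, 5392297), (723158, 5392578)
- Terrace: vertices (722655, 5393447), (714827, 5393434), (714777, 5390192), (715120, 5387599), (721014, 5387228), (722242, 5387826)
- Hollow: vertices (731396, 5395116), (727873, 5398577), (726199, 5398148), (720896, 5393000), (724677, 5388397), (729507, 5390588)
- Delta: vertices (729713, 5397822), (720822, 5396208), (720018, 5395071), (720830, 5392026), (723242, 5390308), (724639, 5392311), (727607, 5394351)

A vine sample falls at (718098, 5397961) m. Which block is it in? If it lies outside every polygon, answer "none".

Bench

Cast a ray rightward from (718098, 5397961). For each polygon, the edges (by vertex number in listed order) whose endpoints lie on opposite sides of northing = 5397961, where each meets that height, and whether that is right or left of the point:
Cove: no edge straddles that height → 0 crossings.
Bench: 3–4 at easting≈716171.0 (left), 6–1 at easting≈722025.1 (right) → 1 crossing.
Terrace: no edge straddles that height → 0 crossings.
Hollow: 1–2 at easting≈728500.0 (right), 3–4 at easting≈726006.4 (right) → 2 crossings.
Delta: no edge straddles that height → 0 crossings.
Only Bench has an odd count, so the point is inside Bench.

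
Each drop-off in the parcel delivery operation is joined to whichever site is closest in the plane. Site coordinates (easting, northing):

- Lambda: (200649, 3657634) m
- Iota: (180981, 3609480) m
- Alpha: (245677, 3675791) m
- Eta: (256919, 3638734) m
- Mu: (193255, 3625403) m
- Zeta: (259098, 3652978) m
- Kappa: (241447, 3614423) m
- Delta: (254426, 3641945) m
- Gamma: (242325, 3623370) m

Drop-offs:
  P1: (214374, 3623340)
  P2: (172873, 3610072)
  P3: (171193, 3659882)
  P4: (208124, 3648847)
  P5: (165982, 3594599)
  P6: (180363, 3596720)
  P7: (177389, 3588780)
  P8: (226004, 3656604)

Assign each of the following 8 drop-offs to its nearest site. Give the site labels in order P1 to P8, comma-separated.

P1 → Mu (d²=450268130.00)
P2 → Iota (d²=66090128.00)
P3 → Lambda (d²=872709440.00)
P4 → Lambda (d²=133086994.00)
P5 → Iota (d²=446414162.00)
P6 → Iota (d²=163199524.00)
P7 → Iota (d²=441392464.00)
P8 → Lambda (d²=643936925.00)

Mu, Iota, Lambda, Lambda, Iota, Iota, Iota, Lambda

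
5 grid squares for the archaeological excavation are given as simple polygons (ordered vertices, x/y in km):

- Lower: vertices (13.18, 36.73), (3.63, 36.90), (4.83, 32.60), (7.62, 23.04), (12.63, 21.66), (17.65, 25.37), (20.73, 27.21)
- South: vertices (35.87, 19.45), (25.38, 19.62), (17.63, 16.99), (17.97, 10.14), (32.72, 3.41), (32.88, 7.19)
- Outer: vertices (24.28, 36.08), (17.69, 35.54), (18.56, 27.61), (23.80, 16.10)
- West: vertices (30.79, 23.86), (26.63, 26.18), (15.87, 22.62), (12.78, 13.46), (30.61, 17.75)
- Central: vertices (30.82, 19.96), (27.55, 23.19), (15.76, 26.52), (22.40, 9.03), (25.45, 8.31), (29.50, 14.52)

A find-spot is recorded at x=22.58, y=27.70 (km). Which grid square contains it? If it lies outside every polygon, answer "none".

Outer

Cast a ray rightward from (22.58, 27.70). For each polygon, the edges (by vertex number in listed order) whose endpoints lie on opposite sides of y = 27.70, where each meets that height, and whether that is right or left of the point:
Lower: 3–4 at x≈6.260 (left), 7–1 at x≈20.341 (left) → 0 crossings.
South: no edge straddles that height → 0 crossings.
Outer: 2–3 at x≈18.550 (left), 4–1 at x≈24.079 (right) → 1 crossing.
West: no edge straddles that height → 0 crossings.
Central: no edge straddles that height → 0 crossings.
Only Outer has an odd count, so the point is inside Outer.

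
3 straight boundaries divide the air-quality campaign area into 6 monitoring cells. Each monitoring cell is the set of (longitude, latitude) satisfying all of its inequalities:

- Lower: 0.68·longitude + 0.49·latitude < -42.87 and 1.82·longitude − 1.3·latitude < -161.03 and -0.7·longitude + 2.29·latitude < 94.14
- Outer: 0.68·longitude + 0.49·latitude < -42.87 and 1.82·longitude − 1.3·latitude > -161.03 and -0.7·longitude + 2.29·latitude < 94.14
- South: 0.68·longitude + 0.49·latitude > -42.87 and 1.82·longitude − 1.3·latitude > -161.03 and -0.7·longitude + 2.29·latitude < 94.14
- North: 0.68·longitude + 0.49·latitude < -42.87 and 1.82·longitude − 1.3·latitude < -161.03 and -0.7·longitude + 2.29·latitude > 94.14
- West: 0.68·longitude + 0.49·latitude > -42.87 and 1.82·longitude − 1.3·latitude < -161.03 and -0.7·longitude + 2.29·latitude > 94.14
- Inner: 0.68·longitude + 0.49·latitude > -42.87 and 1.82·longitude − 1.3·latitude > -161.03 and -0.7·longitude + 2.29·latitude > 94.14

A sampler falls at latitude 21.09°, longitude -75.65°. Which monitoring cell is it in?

West

0.68·-75.65 + 0.49·21.09 = -41.108, which is > -42.87
1.82·-75.65 − 1.3·21.09 = -165.100, which is < -161.03
-0.7·-75.65 + 2.29·21.09 = 101.251, which is > 94.14
This sign pattern matches West.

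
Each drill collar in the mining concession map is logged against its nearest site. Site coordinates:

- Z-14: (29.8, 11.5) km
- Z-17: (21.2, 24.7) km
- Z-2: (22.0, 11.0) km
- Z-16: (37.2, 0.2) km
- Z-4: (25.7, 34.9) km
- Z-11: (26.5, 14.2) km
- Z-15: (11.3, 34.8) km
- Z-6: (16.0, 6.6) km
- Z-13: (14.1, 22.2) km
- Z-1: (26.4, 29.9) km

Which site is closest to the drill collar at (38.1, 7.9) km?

Squared distances to each site:
Z-14: 81.850; Z-17: 567.850; Z-2: 268.820; Z-16: 60.100; Z-4: 882.760; Z-11: 174.250; Z-15: 1441.850; Z-6: 490.100; Z-13: 780.490; Z-1: 620.890.
Minimum at Z-16.

Z-16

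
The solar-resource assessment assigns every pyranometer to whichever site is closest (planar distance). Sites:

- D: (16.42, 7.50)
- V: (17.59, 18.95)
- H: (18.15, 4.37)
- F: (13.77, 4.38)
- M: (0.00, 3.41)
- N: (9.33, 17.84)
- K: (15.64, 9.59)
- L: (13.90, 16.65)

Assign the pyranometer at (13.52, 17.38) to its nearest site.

L

Squared distances to each site:
D: 106.024; V: 19.030; H: 190.697; F: 169.062; M: 377.951; N: 17.768; K: 65.178; L: 0.677.
Minimum at L.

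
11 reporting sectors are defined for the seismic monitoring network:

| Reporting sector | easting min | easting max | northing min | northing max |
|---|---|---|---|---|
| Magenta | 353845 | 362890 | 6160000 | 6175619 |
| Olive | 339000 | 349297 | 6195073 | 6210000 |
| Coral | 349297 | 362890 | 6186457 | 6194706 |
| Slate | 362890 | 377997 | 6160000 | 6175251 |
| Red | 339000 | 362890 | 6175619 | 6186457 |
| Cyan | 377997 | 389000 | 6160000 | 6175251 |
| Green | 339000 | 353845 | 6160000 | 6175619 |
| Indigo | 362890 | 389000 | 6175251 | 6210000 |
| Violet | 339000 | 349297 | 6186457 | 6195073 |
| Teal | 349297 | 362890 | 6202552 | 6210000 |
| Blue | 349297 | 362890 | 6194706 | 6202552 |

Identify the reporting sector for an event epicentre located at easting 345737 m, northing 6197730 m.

The point has easting = 345737 and northing = 6197730.
Only Olive satisfies 339000 ≤ easting ≤ 349297 and 6195073 ≤ northing ≤ 6210000.

Olive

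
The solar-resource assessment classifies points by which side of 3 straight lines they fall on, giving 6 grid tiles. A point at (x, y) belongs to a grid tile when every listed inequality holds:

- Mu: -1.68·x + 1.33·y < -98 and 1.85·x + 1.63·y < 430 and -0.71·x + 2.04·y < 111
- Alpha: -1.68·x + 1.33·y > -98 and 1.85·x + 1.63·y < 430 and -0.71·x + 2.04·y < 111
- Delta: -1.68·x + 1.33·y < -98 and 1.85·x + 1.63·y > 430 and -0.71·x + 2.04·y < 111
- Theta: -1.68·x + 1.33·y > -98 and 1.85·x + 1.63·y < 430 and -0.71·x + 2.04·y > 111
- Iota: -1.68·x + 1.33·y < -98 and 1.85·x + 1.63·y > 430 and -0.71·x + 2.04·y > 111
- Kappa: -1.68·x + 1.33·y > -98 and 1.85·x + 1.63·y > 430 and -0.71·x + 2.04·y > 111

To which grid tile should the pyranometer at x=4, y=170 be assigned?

Theta

-1.68·4 + 1.33·170 = 219.380, which is > -98
1.85·4 + 1.63·170 = 284.500, which is < 430
-0.71·4 + 2.04·170 = 343.960, which is > 111
This sign pattern matches Theta.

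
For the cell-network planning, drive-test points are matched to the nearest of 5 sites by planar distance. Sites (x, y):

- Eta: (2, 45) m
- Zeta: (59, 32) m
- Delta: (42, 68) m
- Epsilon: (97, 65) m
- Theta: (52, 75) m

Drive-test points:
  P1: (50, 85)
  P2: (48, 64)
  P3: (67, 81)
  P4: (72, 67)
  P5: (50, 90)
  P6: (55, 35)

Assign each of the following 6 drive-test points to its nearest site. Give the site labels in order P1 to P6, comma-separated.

P1 → Theta (d²=104.00)
P2 → Delta (d²=52.00)
P3 → Theta (d²=261.00)
P4 → Theta (d²=464.00)
P5 → Theta (d²=229.00)
P6 → Zeta (d²=25.00)

Theta, Delta, Theta, Theta, Theta, Zeta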